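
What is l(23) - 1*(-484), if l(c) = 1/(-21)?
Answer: 10163/21 ≈ 483.95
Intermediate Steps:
l(c) = -1/21
l(23) - 1*(-484) = -1/21 - 1*(-484) = -1/21 + 484 = 10163/21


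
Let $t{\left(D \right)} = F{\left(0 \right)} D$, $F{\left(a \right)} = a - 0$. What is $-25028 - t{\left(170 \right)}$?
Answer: $-25028$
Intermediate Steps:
$F{\left(a \right)} = a$ ($F{\left(a \right)} = a + 0 = a$)
$t{\left(D \right)} = 0$ ($t{\left(D \right)} = 0 D = 0$)
$-25028 - t{\left(170 \right)} = -25028 - 0 = -25028 + 0 = -25028$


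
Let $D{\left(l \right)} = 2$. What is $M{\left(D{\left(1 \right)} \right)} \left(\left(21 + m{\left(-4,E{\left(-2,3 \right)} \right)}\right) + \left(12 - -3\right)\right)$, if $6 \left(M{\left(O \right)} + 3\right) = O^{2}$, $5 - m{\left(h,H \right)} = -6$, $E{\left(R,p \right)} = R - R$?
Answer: $- \frac{329}{3} \approx -109.67$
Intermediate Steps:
$E{\left(R,p \right)} = 0$
$m{\left(h,H \right)} = 11$ ($m{\left(h,H \right)} = 5 - -6 = 5 + 6 = 11$)
$M{\left(O \right)} = -3 + \frac{O^{2}}{6}$
$M{\left(D{\left(1 \right)} \right)} \left(\left(21 + m{\left(-4,E{\left(-2,3 \right)} \right)}\right) + \left(12 - -3\right)\right) = \left(-3 + \frac{2^{2}}{6}\right) \left(\left(21 + 11\right) + \left(12 - -3\right)\right) = \left(-3 + \frac{1}{6} \cdot 4\right) \left(32 + \left(12 + 3\right)\right) = \left(-3 + \frac{2}{3}\right) \left(32 + 15\right) = \left(- \frac{7}{3}\right) 47 = - \frac{329}{3}$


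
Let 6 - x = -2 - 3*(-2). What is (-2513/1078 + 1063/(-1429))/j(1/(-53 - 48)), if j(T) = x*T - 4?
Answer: 68348013/89346796 ≈ 0.76497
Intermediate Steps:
x = 2 (x = 6 - (-2 - 3*(-2)) = 6 - (-2 + 6) = 6 - 1*4 = 6 - 4 = 2)
j(T) = -4 + 2*T (j(T) = 2*T - 4 = -4 + 2*T)
(-2513/1078 + 1063/(-1429))/j(1/(-53 - 48)) = (-2513/1078 + 1063/(-1429))/(-4 + 2/(-53 - 48)) = (-2513*1/1078 + 1063*(-1/1429))/(-4 + 2/(-101)) = (-359/154 - 1063/1429)/(-4 + 2*(-1/101)) = -676713/(220066*(-4 - 2/101)) = -676713/(220066*(-406/101)) = -676713/220066*(-101/406) = 68348013/89346796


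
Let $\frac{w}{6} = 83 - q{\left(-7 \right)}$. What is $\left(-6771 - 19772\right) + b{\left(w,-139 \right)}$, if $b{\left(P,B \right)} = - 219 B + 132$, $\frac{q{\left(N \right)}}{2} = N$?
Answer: $4030$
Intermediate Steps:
$q{\left(N \right)} = 2 N$
$w = 582$ ($w = 6 \left(83 - 2 \left(-7\right)\right) = 6 \left(83 - -14\right) = 6 \left(83 + 14\right) = 6 \cdot 97 = 582$)
$b{\left(P,B \right)} = 132 - 219 B$
$\left(-6771 - 19772\right) + b{\left(w,-139 \right)} = \left(-6771 - 19772\right) + \left(132 - -30441\right) = \left(-6771 - 19772\right) + \left(132 + 30441\right) = -26543 + 30573 = 4030$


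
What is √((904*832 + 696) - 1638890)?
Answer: I*√886066 ≈ 941.31*I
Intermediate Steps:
√((904*832 + 696) - 1638890) = √((752128 + 696) - 1638890) = √(752824 - 1638890) = √(-886066) = I*√886066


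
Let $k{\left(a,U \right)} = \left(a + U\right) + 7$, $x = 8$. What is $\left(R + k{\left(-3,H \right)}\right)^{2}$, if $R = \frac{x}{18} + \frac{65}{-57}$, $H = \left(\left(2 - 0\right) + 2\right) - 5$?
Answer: $\frac{155236}{29241} \approx 5.3088$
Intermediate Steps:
$H = -1$ ($H = \left(\left(2 + 0\right) + 2\right) - 5 = \left(2 + 2\right) - 5 = 4 - 5 = -1$)
$R = - \frac{119}{171}$ ($R = \frac{8}{18} + \frac{65}{-57} = 8 \cdot \frac{1}{18} + 65 \left(- \frac{1}{57}\right) = \frac{4}{9} - \frac{65}{57} = - \frac{119}{171} \approx -0.69591$)
$k{\left(a,U \right)} = 7 + U + a$ ($k{\left(a,U \right)} = \left(U + a\right) + 7 = 7 + U + a$)
$\left(R + k{\left(-3,H \right)}\right)^{2} = \left(- \frac{119}{171} - -3\right)^{2} = \left(- \frac{119}{171} + 3\right)^{2} = \left(\frac{394}{171}\right)^{2} = \frac{155236}{29241}$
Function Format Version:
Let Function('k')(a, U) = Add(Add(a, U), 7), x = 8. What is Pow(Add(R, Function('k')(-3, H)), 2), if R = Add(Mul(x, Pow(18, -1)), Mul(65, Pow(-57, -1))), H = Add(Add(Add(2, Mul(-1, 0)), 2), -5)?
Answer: Rational(155236, 29241) ≈ 5.3088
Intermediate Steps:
H = -1 (H = Add(Add(Add(2, 0), 2), -5) = Add(Add(2, 2), -5) = Add(4, -5) = -1)
R = Rational(-119, 171) (R = Add(Mul(8, Pow(18, -1)), Mul(65, Pow(-57, -1))) = Add(Mul(8, Rational(1, 18)), Mul(65, Rational(-1, 57))) = Add(Rational(4, 9), Rational(-65, 57)) = Rational(-119, 171) ≈ -0.69591)
Function('k')(a, U) = Add(7, U, a) (Function('k')(a, U) = Add(Add(U, a), 7) = Add(7, U, a))
Pow(Add(R, Function('k')(-3, H)), 2) = Pow(Add(Rational(-119, 171), Add(7, -1, -3)), 2) = Pow(Add(Rational(-119, 171), 3), 2) = Pow(Rational(394, 171), 2) = Rational(155236, 29241)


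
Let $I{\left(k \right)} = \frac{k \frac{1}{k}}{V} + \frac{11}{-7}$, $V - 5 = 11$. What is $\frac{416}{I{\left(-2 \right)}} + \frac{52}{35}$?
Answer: $- \frac{124764}{455} \approx -274.21$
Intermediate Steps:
$V = 16$ ($V = 5 + 11 = 16$)
$I{\left(k \right)} = - \frac{169}{112}$ ($I{\left(k \right)} = \frac{k \frac{1}{k}}{16} + \frac{11}{-7} = 1 \cdot \frac{1}{16} + 11 \left(- \frac{1}{7}\right) = \frac{1}{16} - \frac{11}{7} = - \frac{169}{112}$)
$\frac{416}{I{\left(-2 \right)}} + \frac{52}{35} = \frac{416}{- \frac{169}{112}} + \frac{52}{35} = 416 \left(- \frac{112}{169}\right) + 52 \cdot \frac{1}{35} = - \frac{3584}{13} + \frac{52}{35} = - \frac{124764}{455}$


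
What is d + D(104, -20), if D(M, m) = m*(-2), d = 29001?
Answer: 29041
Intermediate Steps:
D(M, m) = -2*m
d + D(104, -20) = 29001 - 2*(-20) = 29001 + 40 = 29041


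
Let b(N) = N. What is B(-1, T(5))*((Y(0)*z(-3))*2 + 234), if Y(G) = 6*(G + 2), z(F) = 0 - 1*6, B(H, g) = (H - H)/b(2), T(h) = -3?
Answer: 0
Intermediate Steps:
B(H, g) = 0 (B(H, g) = (H - H)/2 = 0*(½) = 0)
z(F) = -6 (z(F) = 0 - 6 = -6)
Y(G) = 12 + 6*G (Y(G) = 6*(2 + G) = 12 + 6*G)
B(-1, T(5))*((Y(0)*z(-3))*2 + 234) = 0*(((12 + 6*0)*(-6))*2 + 234) = 0*(((12 + 0)*(-6))*2 + 234) = 0*((12*(-6))*2 + 234) = 0*(-72*2 + 234) = 0*(-144 + 234) = 0*90 = 0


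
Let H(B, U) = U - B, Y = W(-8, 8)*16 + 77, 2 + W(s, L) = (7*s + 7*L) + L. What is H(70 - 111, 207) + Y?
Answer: 421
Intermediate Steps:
W(s, L) = -2 + 7*s + 8*L (W(s, L) = -2 + ((7*s + 7*L) + L) = -2 + ((7*L + 7*s) + L) = -2 + (7*s + 8*L) = -2 + 7*s + 8*L)
Y = 173 (Y = (-2 + 7*(-8) + 8*8)*16 + 77 = (-2 - 56 + 64)*16 + 77 = 6*16 + 77 = 96 + 77 = 173)
H(70 - 111, 207) + Y = (207 - (70 - 111)) + 173 = (207 - 1*(-41)) + 173 = (207 + 41) + 173 = 248 + 173 = 421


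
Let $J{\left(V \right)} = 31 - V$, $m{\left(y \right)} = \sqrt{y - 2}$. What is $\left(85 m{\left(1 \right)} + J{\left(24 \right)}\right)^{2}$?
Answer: $-7176 + 1190 i \approx -7176.0 + 1190.0 i$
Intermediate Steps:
$m{\left(y \right)} = \sqrt{-2 + y}$
$\left(85 m{\left(1 \right)} + J{\left(24 \right)}\right)^{2} = \left(85 \sqrt{-2 + 1} + \left(31 - 24\right)\right)^{2} = \left(85 \sqrt{-1} + \left(31 - 24\right)\right)^{2} = \left(85 i + 7\right)^{2} = \left(7 + 85 i\right)^{2}$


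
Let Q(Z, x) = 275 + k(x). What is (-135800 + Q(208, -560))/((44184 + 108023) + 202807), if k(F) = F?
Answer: -136085/355014 ≈ -0.38332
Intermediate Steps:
Q(Z, x) = 275 + x
(-135800 + Q(208, -560))/((44184 + 108023) + 202807) = (-135800 + (275 - 560))/((44184 + 108023) + 202807) = (-135800 - 285)/(152207 + 202807) = -136085/355014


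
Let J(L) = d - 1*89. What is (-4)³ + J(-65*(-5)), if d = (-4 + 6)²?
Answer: -149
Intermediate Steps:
d = 4 (d = 2² = 4)
J(L) = -85 (J(L) = 4 - 1*89 = 4 - 89 = -85)
(-4)³ + J(-65*(-5)) = (-4)³ - 85 = -64 - 85 = -149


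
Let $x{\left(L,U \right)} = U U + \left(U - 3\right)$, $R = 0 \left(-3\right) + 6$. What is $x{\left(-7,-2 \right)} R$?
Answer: $-6$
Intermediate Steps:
$R = 6$ ($R = 0 + 6 = 6$)
$x{\left(L,U \right)} = -3 + U + U^{2}$ ($x{\left(L,U \right)} = U^{2} + \left(U - 3\right) = U^{2} + \left(-3 + U\right) = -3 + U + U^{2}$)
$x{\left(-7,-2 \right)} R = \left(-3 - 2 + \left(-2\right)^{2}\right) 6 = \left(-3 - 2 + 4\right) 6 = \left(-1\right) 6 = -6$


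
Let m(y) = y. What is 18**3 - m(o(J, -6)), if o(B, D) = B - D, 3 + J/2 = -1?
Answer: 5834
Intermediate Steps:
J = -8 (J = -6 + 2*(-1) = -6 - 2 = -8)
18**3 - m(o(J, -6)) = 18**3 - (-8 - 1*(-6)) = 5832 - (-8 + 6) = 5832 - 1*(-2) = 5832 + 2 = 5834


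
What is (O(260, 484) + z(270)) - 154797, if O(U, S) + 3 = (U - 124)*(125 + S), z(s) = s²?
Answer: 924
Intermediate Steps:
O(U, S) = -3 + (-124 + U)*(125 + S) (O(U, S) = -3 + (U - 124)*(125 + S) = -3 + (-124 + U)*(125 + S))
(O(260, 484) + z(270)) - 154797 = ((-15503 - 124*484 + 125*260 + 484*260) + 270²) - 154797 = ((-15503 - 60016 + 32500 + 125840) + 72900) - 154797 = (82821 + 72900) - 154797 = 155721 - 154797 = 924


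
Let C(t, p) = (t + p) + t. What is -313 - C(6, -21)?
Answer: -304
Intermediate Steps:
C(t, p) = p + 2*t (C(t, p) = (p + t) + t = p + 2*t)
-313 - C(6, -21) = -313 - (-21 + 2*6) = -313 - (-21 + 12) = -313 - 1*(-9) = -313 + 9 = -304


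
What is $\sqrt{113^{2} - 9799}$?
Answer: $3 \sqrt{330} \approx 54.498$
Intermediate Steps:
$\sqrt{113^{2} - 9799} = \sqrt{12769 - 9799} = \sqrt{2970} = 3 \sqrt{330}$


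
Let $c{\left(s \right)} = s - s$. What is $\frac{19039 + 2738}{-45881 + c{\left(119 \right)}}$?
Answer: $- \frac{21777}{45881} \approx -0.47464$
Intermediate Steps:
$c{\left(s \right)} = 0$
$\frac{19039 + 2738}{-45881 + c{\left(119 \right)}} = \frac{19039 + 2738}{-45881 + 0} = \frac{21777}{-45881} = 21777 \left(- \frac{1}{45881}\right) = - \frac{21777}{45881}$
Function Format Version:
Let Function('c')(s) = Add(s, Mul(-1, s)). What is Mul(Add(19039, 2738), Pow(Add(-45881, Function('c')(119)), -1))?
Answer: Rational(-21777, 45881) ≈ -0.47464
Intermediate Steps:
Function('c')(s) = 0
Mul(Add(19039, 2738), Pow(Add(-45881, Function('c')(119)), -1)) = Mul(Add(19039, 2738), Pow(Add(-45881, 0), -1)) = Mul(21777, Pow(-45881, -1)) = Mul(21777, Rational(-1, 45881)) = Rational(-21777, 45881)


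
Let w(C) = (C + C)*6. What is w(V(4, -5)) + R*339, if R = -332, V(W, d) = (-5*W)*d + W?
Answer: -111300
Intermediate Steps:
V(W, d) = W - 5*W*d (V(W, d) = -5*W*d + W = W - 5*W*d)
w(C) = 12*C (w(C) = (2*C)*6 = 12*C)
w(V(4, -5)) + R*339 = 12*(4*(1 - 5*(-5))) - 332*339 = 12*(4*(1 + 25)) - 112548 = 12*(4*26) - 112548 = 12*104 - 112548 = 1248 - 112548 = -111300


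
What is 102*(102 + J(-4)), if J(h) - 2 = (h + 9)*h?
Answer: 8568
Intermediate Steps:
J(h) = 2 + h*(9 + h) (J(h) = 2 + (h + 9)*h = 2 + (9 + h)*h = 2 + h*(9 + h))
102*(102 + J(-4)) = 102*(102 + (2 + (-4)**2 + 9*(-4))) = 102*(102 + (2 + 16 - 36)) = 102*(102 - 18) = 102*84 = 8568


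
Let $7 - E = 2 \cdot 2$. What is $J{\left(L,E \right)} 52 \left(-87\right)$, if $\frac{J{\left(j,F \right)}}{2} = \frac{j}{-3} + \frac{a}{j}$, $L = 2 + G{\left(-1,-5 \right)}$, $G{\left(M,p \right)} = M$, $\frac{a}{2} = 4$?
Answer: $-69368$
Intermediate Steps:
$a = 8$ ($a = 2 \cdot 4 = 8$)
$E = 3$ ($E = 7 - 2 \cdot 2 = 7 - 4 = 3$)
$L = 1$ ($L = 2 - 1 = 1$)
$J{\left(j,F \right)} = \frac{16}{j} - \frac{2 j}{3}$ ($J{\left(j,F \right)} = 2 \left(\frac{j}{-3} + \frac{8}{j}\right) = 2 \left(j \left(- \frac{1}{3}\right) + \frac{8}{j}\right) = 2 \left(- \frac{j}{3} + \frac{8}{j}\right) = 2 \left(\frac{8}{j} - \frac{j}{3}\right) = \frac{16}{j} - \frac{2 j}{3}$)
$J{\left(L,E \right)} 52 \left(-87\right) = \left(\frac{16}{1} - \frac{2}{3}\right) 52 \left(-87\right) = \left(16 \cdot 1 - \frac{2}{3}\right) 52 \left(-87\right) = \left(16 - \frac{2}{3}\right) 52 \left(-87\right) = \frac{46}{3} \cdot 52 \left(-87\right) = \frac{2392}{3} \left(-87\right) = -69368$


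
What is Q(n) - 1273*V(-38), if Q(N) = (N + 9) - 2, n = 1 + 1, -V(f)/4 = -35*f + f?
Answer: 6578873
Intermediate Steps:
V(f) = 136*f (V(f) = -4*(-35*f + f) = -(-136)*f = 136*f)
n = 2
Q(N) = 7 + N (Q(N) = (9 + N) - 2 = 7 + N)
Q(n) - 1273*V(-38) = (7 + 2) - 173128*(-38) = 9 - 1273*(-5168) = 9 + 6578864 = 6578873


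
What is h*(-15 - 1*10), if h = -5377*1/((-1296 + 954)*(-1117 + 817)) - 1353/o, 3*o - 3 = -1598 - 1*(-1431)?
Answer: -133367/216 ≈ -617.44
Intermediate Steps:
o = -164/3 (o = 1 + (-1598 - 1*(-1431))/3 = 1 + (-1598 + 1431)/3 = 1 + (⅓)*(-167) = 1 - 167/3 = -164/3 ≈ -54.667)
h = 133367/5400 (h = -5377*1/((-1296 + 954)*(-1117 + 817)) - 1353/(-164/3) = -5377/((-300*(-342))) - 1353*(-3/164) = -5377/102600 + 99/4 = -5377*1/102600 + 99/4 = -283/5400 + 99/4 = 133367/5400 ≈ 24.698)
h*(-15 - 1*10) = 133367*(-15 - 1*10)/5400 = 133367*(-15 - 10)/5400 = (133367/5400)*(-25) = -133367/216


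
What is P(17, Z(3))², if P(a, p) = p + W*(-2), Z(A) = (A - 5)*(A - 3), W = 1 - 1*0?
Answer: 4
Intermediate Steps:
W = 1 (W = 1 + 0 = 1)
Z(A) = (-5 + A)*(-3 + A)
P(a, p) = -2 + p (P(a, p) = p + 1*(-2) = p - 2 = -2 + p)
P(17, Z(3))² = (-2 + (15 + 3² - 8*3))² = (-2 + (15 + 9 - 24))² = (-2 + 0)² = (-2)² = 4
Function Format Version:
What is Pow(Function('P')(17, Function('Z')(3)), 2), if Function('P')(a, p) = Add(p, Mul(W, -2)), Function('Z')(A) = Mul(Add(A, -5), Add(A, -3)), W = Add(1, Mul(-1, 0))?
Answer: 4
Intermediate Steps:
W = 1 (W = Add(1, 0) = 1)
Function('Z')(A) = Mul(Add(-5, A), Add(-3, A))
Function('P')(a, p) = Add(-2, p) (Function('P')(a, p) = Add(p, Mul(1, -2)) = Add(p, -2) = Add(-2, p))
Pow(Function('P')(17, Function('Z')(3)), 2) = Pow(Add(-2, Add(15, Pow(3, 2), Mul(-8, 3))), 2) = Pow(Add(-2, Add(15, 9, -24)), 2) = Pow(Add(-2, 0), 2) = Pow(-2, 2) = 4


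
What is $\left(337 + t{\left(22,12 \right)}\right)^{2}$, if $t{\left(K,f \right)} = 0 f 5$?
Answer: $113569$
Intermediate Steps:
$t{\left(K,f \right)} = 0$ ($t{\left(K,f \right)} = 0 \cdot 5 = 0$)
$\left(337 + t{\left(22,12 \right)}\right)^{2} = \left(337 + 0\right)^{2} = 337^{2} = 113569$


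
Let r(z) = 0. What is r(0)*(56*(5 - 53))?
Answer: 0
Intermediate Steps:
r(0)*(56*(5 - 53)) = 0*(56*(5 - 53)) = 0*(56*(-48)) = 0*(-2688) = 0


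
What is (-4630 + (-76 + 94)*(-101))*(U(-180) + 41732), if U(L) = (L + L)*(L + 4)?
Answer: -677633216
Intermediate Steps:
U(L) = 2*L*(4 + L) (U(L) = (2*L)*(4 + L) = 2*L*(4 + L))
(-4630 + (-76 + 94)*(-101))*(U(-180) + 41732) = (-4630 + (-76 + 94)*(-101))*(2*(-180)*(4 - 180) + 41732) = (-4630 + 18*(-101))*(2*(-180)*(-176) + 41732) = (-4630 - 1818)*(63360 + 41732) = -6448*105092 = -677633216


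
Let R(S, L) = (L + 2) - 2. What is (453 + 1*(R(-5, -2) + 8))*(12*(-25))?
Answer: -137700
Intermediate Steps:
R(S, L) = L (R(S, L) = (2 + L) - 2 = L)
(453 + 1*(R(-5, -2) + 8))*(12*(-25)) = (453 + 1*(-2 + 8))*(12*(-25)) = (453 + 1*6)*(-300) = (453 + 6)*(-300) = 459*(-300) = -137700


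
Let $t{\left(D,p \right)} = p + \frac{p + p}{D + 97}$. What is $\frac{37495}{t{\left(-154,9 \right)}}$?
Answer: $\frac{142481}{33} \approx 4317.6$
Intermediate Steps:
$t{\left(D,p \right)} = p + \frac{2 p}{97 + D}$
$\frac{37495}{t{\left(-154,9 \right)}} = \frac{37495}{9 \frac{1}{97 - 154} \left(99 - 154\right)} = \frac{37495}{9 \frac{1}{-57} \left(-55\right)} = \frac{37495}{9 \left(- \frac{1}{57}\right) \left(-55\right)} = \frac{37495}{\frac{165}{19}} = 37495 \cdot \frac{19}{165} = \frac{142481}{33}$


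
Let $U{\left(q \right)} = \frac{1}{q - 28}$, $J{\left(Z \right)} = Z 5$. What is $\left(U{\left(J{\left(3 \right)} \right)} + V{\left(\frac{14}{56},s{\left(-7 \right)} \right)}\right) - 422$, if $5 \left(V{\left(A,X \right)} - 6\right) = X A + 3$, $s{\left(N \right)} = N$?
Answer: $- \frac{21623}{52} \approx -415.83$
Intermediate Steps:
$J{\left(Z \right)} = 5 Z$
$V{\left(A,X \right)} = \frac{33}{5} + \frac{A X}{5}$ ($V{\left(A,X \right)} = 6 + \frac{X A + 3}{5} = 6 + \frac{A X + 3}{5} = 6 + \frac{3 + A X}{5} = 6 + \left(\frac{3}{5} + \frac{A X}{5}\right) = \frac{33}{5} + \frac{A X}{5}$)
$U{\left(q \right)} = \frac{1}{-28 + q}$
$\left(U{\left(J{\left(3 \right)} \right)} + V{\left(\frac{14}{56},s{\left(-7 \right)} \right)}\right) - 422 = \left(\frac{1}{-28 + 5 \cdot 3} + \left(\frac{33}{5} + \frac{1}{5} \cdot \frac{14}{56} \left(-7\right)\right)\right) - 422 = \left(\frac{1}{-28 + 15} + \left(\frac{33}{5} + \frac{1}{5} \cdot 14 \cdot \frac{1}{56} \left(-7\right)\right)\right) - 422 = \left(\frac{1}{-13} + \left(\frac{33}{5} + \frac{1}{5} \cdot \frac{1}{4} \left(-7\right)\right)\right) - 422 = \left(- \frac{1}{13} + \left(\frac{33}{5} - \frac{7}{20}\right)\right) - 422 = \left(- \frac{1}{13} + \frac{25}{4}\right) - 422 = \frac{321}{52} - 422 = - \frac{21623}{52}$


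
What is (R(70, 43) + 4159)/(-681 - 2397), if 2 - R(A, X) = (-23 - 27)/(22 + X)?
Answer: -54103/40014 ≈ -1.3521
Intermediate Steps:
R(A, X) = 2 + 50/(22 + X) (R(A, X) = 2 - (-23 - 27)/(22 + X) = 2 - (-50)/(22 + X) = 2 + 50/(22 + X))
(R(70, 43) + 4159)/(-681 - 2397) = (2*(47 + 43)/(22 + 43) + 4159)/(-681 - 2397) = (2*90/65 + 4159)/(-3078) = (2*(1/65)*90 + 4159)*(-1/3078) = (36/13 + 4159)*(-1/3078) = (54103/13)*(-1/3078) = -54103/40014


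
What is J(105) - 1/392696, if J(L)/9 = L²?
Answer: 38965260599/392696 ≈ 99225.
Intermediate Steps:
J(L) = 9*L²
J(105) - 1/392696 = 9*105² - 1/392696 = 9*11025 - 1*1/392696 = 99225 - 1/392696 = 38965260599/392696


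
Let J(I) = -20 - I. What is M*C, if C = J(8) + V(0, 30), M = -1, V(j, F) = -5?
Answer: 33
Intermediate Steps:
C = -33 (C = (-20 - 1*8) - 5 = (-20 - 8) - 5 = -28 - 5 = -33)
M*C = -1*(-33) = 33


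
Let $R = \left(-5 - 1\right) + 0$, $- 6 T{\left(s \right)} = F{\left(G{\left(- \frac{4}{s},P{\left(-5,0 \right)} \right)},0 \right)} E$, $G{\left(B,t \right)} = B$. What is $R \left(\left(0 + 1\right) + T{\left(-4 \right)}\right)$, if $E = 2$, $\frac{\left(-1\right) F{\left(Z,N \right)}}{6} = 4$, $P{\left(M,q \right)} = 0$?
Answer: $-54$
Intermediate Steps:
$F{\left(Z,N \right)} = -24$ ($F{\left(Z,N \right)} = \left(-6\right) 4 = -24$)
$T{\left(s \right)} = 8$ ($T{\left(s \right)} = - \frac{\left(-24\right) 2}{6} = \left(- \frac{1}{6}\right) \left(-48\right) = 8$)
$R = -6$ ($R = -6 + 0 = -6$)
$R \left(\left(0 + 1\right) + T{\left(-4 \right)}\right) = - 6 \left(\left(0 + 1\right) + 8\right) = - 6 \left(1 + 8\right) = \left(-6\right) 9 = -54$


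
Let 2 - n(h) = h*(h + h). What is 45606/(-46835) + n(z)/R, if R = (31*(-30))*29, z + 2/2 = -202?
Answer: 3022942/1451885 ≈ 2.0821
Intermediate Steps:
z = -203 (z = -1 - 202 = -203)
n(h) = 2 - 2*h² (n(h) = 2 - h*(h + h) = 2 - h*2*h = 2 - 2*h²)
R = -26970 (R = -930*29 = -26970)
45606/(-46835) + n(z)/R = 45606/(-46835) + (2 - 2*(-203)²)/(-26970) = 45606*(-1/46835) + (2 - 2*41209)*(-1/26970) = -45606/46835 + (2 - 82418)*(-1/26970) = -45606/46835 - 82416*(-1/26970) = -45606/46835 + 13736/4495 = 3022942/1451885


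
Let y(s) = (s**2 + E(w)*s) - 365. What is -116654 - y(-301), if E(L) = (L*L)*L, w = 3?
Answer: -198763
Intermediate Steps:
E(L) = L**3 (E(L) = L**2*L = L**3)
y(s) = -365 + s**2 + 27*s (y(s) = (s**2 + 3**3*s) - 365 = (s**2 + 27*s) - 365 = -365 + s**2 + 27*s)
-116654 - y(-301) = -116654 - (-365 + (-301)**2 + 27*(-301)) = -116654 - (-365 + 90601 - 8127) = -116654 - 1*82109 = -116654 - 82109 = -198763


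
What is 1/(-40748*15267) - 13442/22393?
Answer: -1194609200695/1990096991484 ≈ -0.60028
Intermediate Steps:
1/(-40748*15267) - 13442/22393 = -1/40748*1/15267 - 13442*1/22393 = -1/622099716 - 13442/22393 = -1194609200695/1990096991484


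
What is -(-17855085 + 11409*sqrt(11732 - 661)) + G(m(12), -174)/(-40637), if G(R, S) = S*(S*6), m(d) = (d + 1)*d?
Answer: 725576907489/40637 - 11409*sqrt(11071) ≈ 1.6655e+7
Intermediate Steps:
m(d) = d*(1 + d) (m(d) = (1 + d)*d = d*(1 + d))
G(R, S) = 6*S**2 (G(R, S) = S*(6*S) = 6*S**2)
-(-17855085 + 11409*sqrt(11732 - 661)) + G(m(12), -174)/(-40637) = -(-17855085 + 11409*sqrt(11732 - 661)) + (6*(-174)**2)/(-40637) = -(-17855085 + 11409*sqrt(11071)) + (6*30276)*(-1/40637) = -(-17855085 + 11409*sqrt(11071)) + 181656*(-1/40637) = -11409*(-1565 + sqrt(11071)) - 181656/40637 = (17855085 - 11409*sqrt(11071)) - 181656/40637 = 725576907489/40637 - 11409*sqrt(11071)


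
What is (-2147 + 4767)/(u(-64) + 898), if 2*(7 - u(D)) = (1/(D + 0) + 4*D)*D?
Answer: -1048/2915 ≈ -0.35952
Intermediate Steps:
u(D) = 7 - D*(1/D + 4*D)/2 (u(D) = 7 - (1/(D + 0) + 4*D)*D/2 = 7 - (1/D + 4*D)*D/2 = 7 - D*(1/D + 4*D)/2)
(-2147 + 4767)/(u(-64) + 898) = (-2147 + 4767)/((13/2 - 2*(-64)²) + 898) = 2620/((13/2 - 2*4096) + 898) = 2620/((13/2 - 8192) + 898) = 2620/(-16371/2 + 898) = 2620/(-14575/2) = 2620*(-2/14575) = -1048/2915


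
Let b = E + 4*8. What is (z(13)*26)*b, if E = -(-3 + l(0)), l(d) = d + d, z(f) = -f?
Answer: -11830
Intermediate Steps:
l(d) = 2*d
E = 3 (E = -(-3 + 2*0) = -(-3 + 0) = -1*(-3) = 3)
b = 35 (b = 3 + 4*8 = 3 + 32 = 35)
(z(13)*26)*b = (-1*13*26)*35 = -13*26*35 = -338*35 = -11830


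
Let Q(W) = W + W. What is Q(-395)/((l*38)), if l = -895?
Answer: 79/3401 ≈ 0.023228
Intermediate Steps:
Q(W) = 2*W
Q(-395)/((l*38)) = (2*(-395))/((-895*38)) = -790/(-34010) = -790*(-1/34010) = 79/3401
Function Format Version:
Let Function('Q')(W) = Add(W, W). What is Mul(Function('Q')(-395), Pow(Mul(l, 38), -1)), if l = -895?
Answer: Rational(79, 3401) ≈ 0.023228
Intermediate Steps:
Function('Q')(W) = Mul(2, W)
Mul(Function('Q')(-395), Pow(Mul(l, 38), -1)) = Mul(Mul(2, -395), Pow(Mul(-895, 38), -1)) = Mul(-790, Pow(-34010, -1)) = Mul(-790, Rational(-1, 34010)) = Rational(79, 3401)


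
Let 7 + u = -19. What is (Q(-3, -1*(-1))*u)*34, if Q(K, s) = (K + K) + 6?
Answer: 0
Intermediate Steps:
u = -26 (u = -7 - 19 = -26)
Q(K, s) = 6 + 2*K (Q(K, s) = 2*K + 6 = 6 + 2*K)
(Q(-3, -1*(-1))*u)*34 = ((6 + 2*(-3))*(-26))*34 = ((6 - 6)*(-26))*34 = (0*(-26))*34 = 0*34 = 0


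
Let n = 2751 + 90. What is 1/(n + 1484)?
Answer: 1/4325 ≈ 0.00023121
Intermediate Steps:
n = 2841
1/(n + 1484) = 1/(2841 + 1484) = 1/4325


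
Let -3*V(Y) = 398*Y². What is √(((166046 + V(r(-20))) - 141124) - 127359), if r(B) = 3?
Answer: I*√103631 ≈ 321.92*I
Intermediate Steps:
V(Y) = -398*Y²/3
√(((166046 + V(r(-20))) - 141124) - 127359) = √(((166046 - 398/3*3²) - 141124) - 127359) = √(((166046 - 398/3*9) - 141124) - 127359) = √(((166046 - 1194) - 141124) - 127359) = √((164852 - 141124) - 127359) = √(23728 - 127359) = √(-103631) = I*√103631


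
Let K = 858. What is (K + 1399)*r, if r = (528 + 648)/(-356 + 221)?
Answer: -884744/45 ≈ -19661.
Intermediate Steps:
r = -392/45 (r = 1176/(-135) = 1176*(-1/135) = -392/45 ≈ -8.7111)
(K + 1399)*r = (858 + 1399)*(-392/45) = 2257*(-392/45) = -884744/45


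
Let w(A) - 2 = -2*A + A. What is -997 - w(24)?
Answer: -975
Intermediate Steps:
w(A) = 2 - A (w(A) = 2 + (-2*A + A) = 2 - A)
-997 - w(24) = -997 - (2 - 1*24) = -997 - (2 - 24) = -997 - 1*(-22) = -997 + 22 = -975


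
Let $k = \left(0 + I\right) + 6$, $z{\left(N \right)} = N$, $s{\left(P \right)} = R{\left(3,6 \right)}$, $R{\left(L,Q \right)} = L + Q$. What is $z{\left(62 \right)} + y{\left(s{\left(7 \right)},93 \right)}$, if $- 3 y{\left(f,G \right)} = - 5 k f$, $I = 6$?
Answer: $242$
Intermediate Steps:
$s{\left(P \right)} = 9$ ($s{\left(P \right)} = 3 + 6 = 9$)
$k = 12$ ($k = \left(0 + 6\right) + 6 = 6 + 6 = 12$)
$y{\left(f,G \right)} = 20 f$ ($y{\left(f,G \right)} = - \frac{\left(-5\right) 12 f}{3} = - \frac{\left(-60\right) f}{3} = 20 f$)
$z{\left(62 \right)} + y{\left(s{\left(7 \right)},93 \right)} = 62 + 20 \cdot 9 = 62 + 180 = 242$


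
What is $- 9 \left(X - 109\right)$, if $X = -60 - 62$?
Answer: $2079$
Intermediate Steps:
$X = -122$ ($X = -60 - 62 = -122$)
$- 9 \left(X - 109\right) = - 9 \left(-122 - 109\right) = \left(-9\right) \left(-231\right) = 2079$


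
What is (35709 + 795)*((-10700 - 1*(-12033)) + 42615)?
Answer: 1604277792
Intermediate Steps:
(35709 + 795)*((-10700 - 1*(-12033)) + 42615) = 36504*((-10700 + 12033) + 42615) = 36504*(1333 + 42615) = 36504*43948 = 1604277792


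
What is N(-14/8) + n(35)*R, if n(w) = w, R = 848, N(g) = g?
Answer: 118713/4 ≈ 29678.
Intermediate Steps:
N(-14/8) + n(35)*R = -14/8 + 35*848 = -14*⅛ + 29680 = -7/4 + 29680 = 118713/4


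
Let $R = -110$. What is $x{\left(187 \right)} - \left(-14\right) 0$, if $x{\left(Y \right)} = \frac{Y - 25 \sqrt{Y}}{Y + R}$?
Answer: $\frac{17}{7} - \frac{25 \sqrt{187}}{77} \approx -2.0113$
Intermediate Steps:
$x{\left(Y \right)} = \frac{Y - 25 \sqrt{Y}}{-110 + Y}$ ($x{\left(Y \right)} = \frac{Y - 25 \sqrt{Y}}{Y - 110} = \frac{Y - 25 \sqrt{Y}}{-110 + Y}$)
$x{\left(187 \right)} - \left(-14\right) 0 = \frac{187 - 25 \sqrt{187}}{-110 + 187} - \left(-14\right) 0 = \frac{187 - 25 \sqrt{187}}{77} - 0 = \frac{187 - 25 \sqrt{187}}{77} + 0 = \left(\frac{17}{7} - \frac{25 \sqrt{187}}{77}\right) + 0 = \frac{17}{7} - \frac{25 \sqrt{187}}{77}$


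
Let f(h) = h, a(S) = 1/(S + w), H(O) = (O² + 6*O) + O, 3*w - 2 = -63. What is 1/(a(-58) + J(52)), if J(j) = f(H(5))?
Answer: 235/14097 ≈ 0.016670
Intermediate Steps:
w = -61/3 (w = ⅔ + (⅓)*(-63) = ⅔ - 21 = -61/3 ≈ -20.333)
H(O) = O² + 7*O
a(S) = 1/(-61/3 + S) (a(S) = 1/(S - 61/3) = 1/(-61/3 + S))
J(j) = 60 (J(j) = 5*(7 + 5) = 5*12 = 60)
1/(a(-58) + J(52)) = 1/(3/(-61 + 3*(-58)) + 60) = 1/(3/(-61 - 174) + 60) = 1/(3/(-235) + 60) = 1/(3*(-1/235) + 60) = 1/(-3/235 + 60) = 1/(14097/235) = 235/14097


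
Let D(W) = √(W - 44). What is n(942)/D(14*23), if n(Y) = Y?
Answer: 471*√278/139 ≈ 56.497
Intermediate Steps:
D(W) = √(-44 + W)
n(942)/D(14*23) = 942/(√(-44 + 14*23)) = 942/(√(-44 + 322)) = 942/(√278) = 942*(√278/278) = 471*√278/139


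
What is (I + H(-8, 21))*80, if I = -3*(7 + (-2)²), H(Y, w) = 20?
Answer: -1040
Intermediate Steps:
I = -33 (I = -3*(7 + 4) = -3*11 = -33)
(I + H(-8, 21))*80 = (-33 + 20)*80 = -13*80 = -1040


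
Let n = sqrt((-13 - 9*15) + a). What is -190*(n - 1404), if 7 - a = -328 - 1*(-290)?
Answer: 266760 - 190*I*sqrt(103) ≈ 2.6676e+5 - 1928.3*I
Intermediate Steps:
a = 45 (a = 7 - (-328 - 1*(-290)) = 7 - (-328 + 290) = 7 - 1*(-38) = 7 + 38 = 45)
n = I*sqrt(103) (n = sqrt((-13 - 9*15) + 45) = sqrt((-13 - 135) + 45) = sqrt(-148 + 45) = sqrt(-103) = I*sqrt(103) ≈ 10.149*I)
-190*(n - 1404) = -190*(I*sqrt(103) - 1404) = -190*(-1404 + I*sqrt(103)) = 266760 - 190*I*sqrt(103)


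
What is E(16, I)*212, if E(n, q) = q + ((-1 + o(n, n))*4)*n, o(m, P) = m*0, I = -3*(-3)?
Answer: -11660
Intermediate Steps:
I = 9
o(m, P) = 0
E(n, q) = q - 4*n (E(n, q) = q + ((-1 + 0)*4)*n = q + (-1*4)*n = q - 4*n)
E(16, I)*212 = (9 - 4*16)*212 = (9 - 64)*212 = -55*212 = -11660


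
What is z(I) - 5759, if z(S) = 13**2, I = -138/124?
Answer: -5590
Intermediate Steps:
I = -69/62 (I = -138*1/124 = -69/62 ≈ -1.1129)
z(S) = 169
z(I) - 5759 = 169 - 5759 = -5590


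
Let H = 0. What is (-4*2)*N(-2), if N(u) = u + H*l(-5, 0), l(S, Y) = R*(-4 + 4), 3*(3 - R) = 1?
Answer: 16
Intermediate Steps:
R = 8/3 (R = 3 - ⅓*1 = 3 - ⅓ = 8/3 ≈ 2.6667)
l(S, Y) = 0 (l(S, Y) = 8*(-4 + 4)/3 = (8/3)*0 = 0)
N(u) = u (N(u) = u + 0*0 = u + 0 = u)
(-4*2)*N(-2) = -4*2*(-2) = -8*(-2) = 16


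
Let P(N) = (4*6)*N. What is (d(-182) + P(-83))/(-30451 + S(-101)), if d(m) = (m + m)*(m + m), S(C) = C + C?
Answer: -130504/30653 ≈ -4.2575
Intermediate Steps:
S(C) = 2*C
P(N) = 24*N
d(m) = 4*m² (d(m) = (2*m)*(2*m) = 4*m²)
(d(-182) + P(-83))/(-30451 + S(-101)) = (4*(-182)² + 24*(-83))/(-30451 + 2*(-101)) = (4*33124 - 1992)/(-30451 - 202) = (132496 - 1992)/(-30653) = 130504*(-1/30653) = -130504/30653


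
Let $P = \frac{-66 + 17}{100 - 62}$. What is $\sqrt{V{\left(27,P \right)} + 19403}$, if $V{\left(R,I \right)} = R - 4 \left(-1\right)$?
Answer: $\sqrt{19434} \approx 139.41$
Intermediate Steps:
$P = - \frac{49}{38} \approx -1.2895$
$V{\left(R,I \right)} = 4 + R$ ($V{\left(R,I \right)} = R - -4 = R + 4 = 4 + R$)
$\sqrt{V{\left(27,P \right)} + 19403} = \sqrt{\left(4 + 27\right) + 19403} = \sqrt{31 + 19403} = \sqrt{19434}$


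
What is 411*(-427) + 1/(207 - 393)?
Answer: -32642443/186 ≈ -1.7550e+5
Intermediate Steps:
411*(-427) + 1/(207 - 393) = -175497 + 1/(-186) = -175497 - 1/186 = -32642443/186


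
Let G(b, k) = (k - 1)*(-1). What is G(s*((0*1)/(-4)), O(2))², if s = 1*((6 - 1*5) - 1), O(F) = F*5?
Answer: 81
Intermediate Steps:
O(F) = 5*F
s = 0 (s = 1*((6 - 5) - 1) = 1*(1 - 1) = 1*0 = 0)
G(b, k) = 1 - k (G(b, k) = (-1 + k)*(-1) = 1 - k)
G(s*((0*1)/(-4)), O(2))² = (1 - 5*2)² = (1 - 1*10)² = (1 - 10)² = (-9)² = 81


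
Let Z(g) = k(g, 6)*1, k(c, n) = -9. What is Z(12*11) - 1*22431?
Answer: -22440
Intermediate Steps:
Z(g) = -9 (Z(g) = -9*1 = -9)
Z(12*11) - 1*22431 = -9 - 1*22431 = -9 - 22431 = -22440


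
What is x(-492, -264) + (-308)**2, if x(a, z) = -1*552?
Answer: 94312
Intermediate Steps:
x(a, z) = -552
x(-492, -264) + (-308)**2 = -552 + (-308)**2 = -552 + 94864 = 94312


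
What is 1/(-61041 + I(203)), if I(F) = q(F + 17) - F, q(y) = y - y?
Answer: -1/61244 ≈ -1.6328e-5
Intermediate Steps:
q(y) = 0
I(F) = -F (I(F) = 0 - F = -F)
1/(-61041 + I(203)) = 1/(-61041 - 1*203) = 1/(-61041 - 203) = 1/(-61244) = -1/61244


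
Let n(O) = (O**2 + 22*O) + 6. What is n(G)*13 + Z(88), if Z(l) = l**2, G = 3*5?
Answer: 15037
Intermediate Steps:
G = 15
n(O) = 6 + O**2 + 22*O
n(G)*13 + Z(88) = (6 + 15**2 + 22*15)*13 + 88**2 = (6 + 225 + 330)*13 + 7744 = 561*13 + 7744 = 7293 + 7744 = 15037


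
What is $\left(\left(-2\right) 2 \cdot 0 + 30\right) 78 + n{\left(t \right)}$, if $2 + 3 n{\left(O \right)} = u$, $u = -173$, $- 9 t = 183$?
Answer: $\frac{6845}{3} \approx 2281.7$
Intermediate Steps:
$t = - \frac{61}{3}$ ($t = \left(- \frac{1}{9}\right) 183 = - \frac{61}{3} \approx -20.333$)
$n{\left(O \right)} = - \frac{175}{3}$ ($n{\left(O \right)} = - \frac{2}{3} + \frac{1}{3} \left(-173\right) = - \frac{2}{3} - \frac{173}{3} = - \frac{175}{3}$)
$\left(\left(-2\right) 2 \cdot 0 + 30\right) 78 + n{\left(t \right)} = \left(\left(-2\right) 2 \cdot 0 + 30\right) 78 - \frac{175}{3} = \left(\left(-4\right) 0 + 30\right) 78 - \frac{175}{3} = \left(0 + 30\right) 78 - \frac{175}{3} = 30 \cdot 78 - \frac{175}{3} = 2340 - \frac{175}{3} = \frac{6845}{3}$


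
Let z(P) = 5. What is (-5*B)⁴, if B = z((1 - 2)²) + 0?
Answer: 390625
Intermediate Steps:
B = 5 (B = 5 + 0 = 5)
(-5*B)⁴ = (-5*5)⁴ = (-25)⁴ = 390625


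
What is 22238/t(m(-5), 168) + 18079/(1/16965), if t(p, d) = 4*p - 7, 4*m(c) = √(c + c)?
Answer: 18095748199/59 - 22238*I*√10/59 ≈ 3.0671e+8 - 1191.9*I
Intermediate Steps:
m(c) = √2*√c/4 (m(c) = √(c + c)/4 = √(2*c)/4 = (√2*√c)/4 = √2*√c/4)
t(p, d) = -7 + 4*p
22238/t(m(-5), 168) + 18079/(1/16965) = 22238/(-7 + 4*(√2*√(-5)/4)) + 18079/(1/16965) = 22238/(-7 + 4*(√2*(I*√5)/4)) + 18079/(1/16965) = 22238/(-7 + 4*(I*√10/4)) + 18079*16965 = 22238/(-7 + I*√10) + 306710235 = 306710235 + 22238/(-7 + I*√10)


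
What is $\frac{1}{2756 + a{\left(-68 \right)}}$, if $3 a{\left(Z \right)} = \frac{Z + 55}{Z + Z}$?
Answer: $\frac{408}{1124461} \approx 0.00036284$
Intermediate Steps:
$a{\left(Z \right)} = \frac{55 + Z}{6 Z}$ ($a{\left(Z \right)} = \frac{\left(Z + 55\right) \frac{1}{Z + Z}}{3} = \frac{\left(55 + Z\right) \frac{1}{2 Z}}{3} = \frac{\frac{1}{2} \frac{1}{Z} \left(55 + Z\right)}{3} = \frac{55 + Z}{6 Z}$)
$\frac{1}{2756 + a{\left(-68 \right)}} = \frac{1}{2756 + \frac{55 - 68}{6 \left(-68\right)}} = \frac{1}{2756 + \frac{1}{6} \left(- \frac{1}{68}\right) \left(-13\right)} = \frac{1}{2756 + \frac{13}{408}} = \frac{1}{\frac{1124461}{408}} = \frac{408}{1124461}$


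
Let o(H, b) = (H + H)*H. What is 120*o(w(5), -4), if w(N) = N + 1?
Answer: 8640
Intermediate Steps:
w(N) = 1 + N
o(H, b) = 2*H² (o(H, b) = (2*H)*H = 2*H²)
120*o(w(5), -4) = 120*(2*(1 + 5)²) = 120*(2*6²) = 120*(2*36) = 120*72 = 8640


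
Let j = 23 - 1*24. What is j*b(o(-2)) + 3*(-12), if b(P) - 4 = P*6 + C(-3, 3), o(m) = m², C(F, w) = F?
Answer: -61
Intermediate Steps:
j = -1 (j = 23 - 24 = -1)
b(P) = 1 + 6*P (b(P) = 4 + (P*6 - 3) = 4 + (6*P - 3) = 4 + (-3 + 6*P) = 1 + 6*P)
j*b(o(-2)) + 3*(-12) = -(1 + 6*(-2)²) + 3*(-12) = -(1 + 6*4) - 36 = -(1 + 24) - 36 = -1*25 - 36 = -25 - 36 = -61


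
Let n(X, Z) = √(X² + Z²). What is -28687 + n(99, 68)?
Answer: -28687 + 5*√577 ≈ -28567.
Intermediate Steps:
-28687 + n(99, 68) = -28687 + √(99² + 68²) = -28687 + √(9801 + 4624) = -28687 + √14425 = -28687 + 5*√577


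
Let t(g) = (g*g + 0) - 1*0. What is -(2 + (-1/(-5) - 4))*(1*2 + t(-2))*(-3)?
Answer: -162/5 ≈ -32.400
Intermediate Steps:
t(g) = g**2 (t(g) = (g**2 + 0) + 0 = g**2 + 0 = g**2)
-(2 + (-1/(-5) - 4))*(1*2 + t(-2))*(-3) = -(2 + (-1/(-5) - 4))*(1*2 + (-2)**2)*(-3) = -(2 + (-1*(-1/5) - 4))*(2 + 4)*(-3) = -(2 + (1/5 - 4))*6*(-3) = -(2 - 19/5)*6*(-3) = -(-9)*6/5*(-3) = -1*(-54/5)*(-3) = (54/5)*(-3) = -162/5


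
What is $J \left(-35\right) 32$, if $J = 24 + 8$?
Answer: $-35840$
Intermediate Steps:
$J = 32$
$J \left(-35\right) 32 = 32 \left(-35\right) 32 = \left(-1120\right) 32 = -35840$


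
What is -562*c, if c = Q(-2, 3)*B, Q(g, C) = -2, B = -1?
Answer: -1124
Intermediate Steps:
c = 2 (c = -2*(-1) = 2)
-562*c = -562*2 = -1124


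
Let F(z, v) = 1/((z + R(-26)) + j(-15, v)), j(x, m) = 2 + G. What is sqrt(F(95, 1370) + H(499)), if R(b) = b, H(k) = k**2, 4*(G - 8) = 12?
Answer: sqrt(1674282806)/82 ≈ 499.00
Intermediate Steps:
G = 11 (G = 8 + (1/4)*12 = 8 + 3 = 11)
j(x, m) = 13 (j(x, m) = 2 + 11 = 13)
F(z, v) = 1/(-13 + z) (F(z, v) = 1/((z - 26) + 13) = 1/((-26 + z) + 13) = 1/(-13 + z))
sqrt(F(95, 1370) + H(499)) = sqrt(1/(-13 + 95) + 499**2) = sqrt(1/82 + 249001) = sqrt(20418083/82) = sqrt(1674282806)/82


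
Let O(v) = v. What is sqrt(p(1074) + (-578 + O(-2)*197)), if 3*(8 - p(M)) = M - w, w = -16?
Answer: I*sqrt(11946)/3 ≈ 36.433*I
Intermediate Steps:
p(M) = 8/3 - M/3 (p(M) = 8 - (M - 1*(-16))/3 = 8 - (M + 16)/3 = 8 - (16 + M)/3 = 8 + (-16/3 - M/3) = 8/3 - M/3)
sqrt(p(1074) + (-578 + O(-2)*197)) = sqrt((8/3 - 1/3*1074) + (-578 - 2*197)) = sqrt((8/3 - 358) + (-578 - 394)) = sqrt(-1066/3 - 972) = sqrt(-3982/3) = I*sqrt(11946)/3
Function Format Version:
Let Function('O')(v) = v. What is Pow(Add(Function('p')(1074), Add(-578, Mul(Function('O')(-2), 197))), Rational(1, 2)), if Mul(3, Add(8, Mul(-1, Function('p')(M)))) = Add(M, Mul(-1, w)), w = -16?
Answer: Mul(Rational(1, 3), I, Pow(11946, Rational(1, 2))) ≈ Mul(36.433, I)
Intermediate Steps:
Function('p')(M) = Add(Rational(8, 3), Mul(Rational(-1, 3), M)) (Function('p')(M) = Add(8, Mul(Rational(-1, 3), Add(M, Mul(-1, -16)))) = Add(8, Mul(Rational(-1, 3), Add(M, 16))) = Add(8, Mul(Rational(-1, 3), Add(16, M))) = Add(8, Add(Rational(-16, 3), Mul(Rational(-1, 3), M))) = Add(Rational(8, 3), Mul(Rational(-1, 3), M)))
Pow(Add(Function('p')(1074), Add(-578, Mul(Function('O')(-2), 197))), Rational(1, 2)) = Pow(Add(Add(Rational(8, 3), Mul(Rational(-1, 3), 1074)), Add(-578, Mul(-2, 197))), Rational(1, 2)) = Pow(Add(Add(Rational(8, 3), -358), Add(-578, -394)), Rational(1, 2)) = Pow(Add(Rational(-1066, 3), -972), Rational(1, 2)) = Pow(Rational(-3982, 3), Rational(1, 2)) = Mul(Rational(1, 3), I, Pow(11946, Rational(1, 2)))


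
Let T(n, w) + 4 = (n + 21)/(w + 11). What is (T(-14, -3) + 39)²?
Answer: 82369/64 ≈ 1287.0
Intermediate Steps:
T(n, w) = -4 + (21 + n)/(11 + w) (T(n, w) = -4 + (n + 21)/(w + 11) = -4 + (21 + n)/(11 + w))
(T(-14, -3) + 39)² = ((-23 - 14 - 4*(-3))/(11 - 3) + 39)² = ((-23 - 14 + 12)/8 + 39)² = ((⅛)*(-25) + 39)² = (-25/8 + 39)² = (287/8)² = 82369/64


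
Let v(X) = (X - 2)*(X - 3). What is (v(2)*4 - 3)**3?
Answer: -27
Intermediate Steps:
v(X) = (-3 + X)*(-2 + X) (v(X) = (-2 + X)*(-3 + X) = (-3 + X)*(-2 + X))
(v(2)*4 - 3)**3 = ((6 + 2**2 - 5*2)*4 - 3)**3 = ((6 + 4 - 10)*4 - 3)**3 = (0*4 - 3)**3 = (0 - 3)**3 = (-3)**3 = -27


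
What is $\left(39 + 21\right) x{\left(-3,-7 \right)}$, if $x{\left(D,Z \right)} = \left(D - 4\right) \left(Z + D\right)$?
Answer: $4200$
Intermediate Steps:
$x{\left(D,Z \right)} = \left(-4 + D\right) \left(D + Z\right)$
$\left(39 + 21\right) x{\left(-3,-7 \right)} = \left(39 + 21\right) \left(\left(-3\right)^{2} - -12 - -28 - -21\right) = 60 \left(9 + 12 + 28 + 21\right) = 60 \cdot 70 = 4200$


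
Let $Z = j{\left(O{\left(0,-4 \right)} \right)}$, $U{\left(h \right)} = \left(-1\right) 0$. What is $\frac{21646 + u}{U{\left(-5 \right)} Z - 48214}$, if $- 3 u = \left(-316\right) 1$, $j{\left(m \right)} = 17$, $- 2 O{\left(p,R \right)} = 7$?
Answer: $- \frac{32627}{72321} \approx -0.45114$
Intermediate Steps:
$O{\left(p,R \right)} = - \frac{7}{2}$ ($O{\left(p,R \right)} = \left(- \frac{1}{2}\right) 7 = - \frac{7}{2}$)
$U{\left(h \right)} = 0$
$Z = 17$
$u = \frac{316}{3}$ ($u = - \frac{\left(-316\right) 1}{3} = \left(- \frac{1}{3}\right) \left(-316\right) = \frac{316}{3} \approx 105.33$)
$\frac{21646 + u}{U{\left(-5 \right)} Z - 48214} = \frac{21646 + \frac{316}{3}}{0 \cdot 17 - 48214} = \frac{65254}{3 \left(0 - 48214\right)} = \frac{65254}{3 \left(-48214\right)} = \frac{65254}{3} \left(- \frac{1}{48214}\right) = - \frac{32627}{72321}$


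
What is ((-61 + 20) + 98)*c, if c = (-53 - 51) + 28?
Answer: -4332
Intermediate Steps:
c = -76 (c = -104 + 28 = -76)
((-61 + 20) + 98)*c = ((-61 + 20) + 98)*(-76) = (-41 + 98)*(-76) = 57*(-76) = -4332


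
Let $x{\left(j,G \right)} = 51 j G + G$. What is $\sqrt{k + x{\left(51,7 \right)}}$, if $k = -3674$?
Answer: $2 \sqrt{3635} \approx 120.58$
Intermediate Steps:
$x{\left(j,G \right)} = G + 51 G j$ ($x{\left(j,G \right)} = 51 G j + G = G + 51 G j$)
$\sqrt{k + x{\left(51,7 \right)}} = \sqrt{-3674 + 7 \left(1 + 51 \cdot 51\right)} = \sqrt{-3674 + 7 \left(1 + 2601\right)} = \sqrt{-3674 + 7 \cdot 2602} = \sqrt{-3674 + 18214} = \sqrt{14540} = 2 \sqrt{3635}$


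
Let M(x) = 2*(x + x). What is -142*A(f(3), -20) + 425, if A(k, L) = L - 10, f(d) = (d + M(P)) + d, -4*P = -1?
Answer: 4685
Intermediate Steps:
P = ¼ (P = -¼*(-1) = ¼ ≈ 0.25000)
M(x) = 4*x (M(x) = 2*(2*x) = 4*x)
f(d) = 1 + 2*d (f(d) = (d + 4*(¼)) + d = (d + 1) + d = (1 + d) + d = 1 + 2*d)
A(k, L) = -10 + L
-142*A(f(3), -20) + 425 = -142*(-10 - 20) + 425 = -142*(-30) + 425 = 4260 + 425 = 4685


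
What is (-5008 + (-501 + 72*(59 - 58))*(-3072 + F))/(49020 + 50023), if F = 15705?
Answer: -5424565/99043 ≈ -54.770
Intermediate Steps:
(-5008 + (-501 + 72*(59 - 58))*(-3072 + F))/(49020 + 50023) = (-5008 + (-501 + 72*(59 - 58))*(-3072 + 15705))/(49020 + 50023) = (-5008 + (-501 + 72*1)*12633)/99043 = (-5008 + (-501 + 72)*12633)*(1/99043) = (-5008 - 429*12633)*(1/99043) = (-5008 - 5419557)*(1/99043) = -5424565*1/99043 = -5424565/99043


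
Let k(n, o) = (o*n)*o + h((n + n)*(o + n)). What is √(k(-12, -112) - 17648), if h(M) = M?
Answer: 20*I*√413 ≈ 406.45*I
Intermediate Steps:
k(n, o) = n*o² + 2*n*(n + o) (k(n, o) = (o*n)*o + (n + n)*(o + n) = (n*o)*o + (2*n)*(n + o) = n*o² + 2*n*(n + o))
√(k(-12, -112) - 17648) = √(-12*((-112)² + 2*(-12) + 2*(-112)) - 17648) = √(-12*(12544 - 24 - 224) - 17648) = √(-12*12296 - 17648) = √(-147552 - 17648) = √(-165200) = 20*I*√413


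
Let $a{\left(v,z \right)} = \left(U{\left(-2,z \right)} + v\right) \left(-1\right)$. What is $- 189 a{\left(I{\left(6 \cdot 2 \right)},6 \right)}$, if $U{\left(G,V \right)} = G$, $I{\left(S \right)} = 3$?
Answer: $189$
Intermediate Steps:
$a{\left(v,z \right)} = 2 - v$ ($a{\left(v,z \right)} = \left(-2 + v\right) \left(-1\right) = 2 - v$)
$- 189 a{\left(I{\left(6 \cdot 2 \right)},6 \right)} = - 189 \left(2 - 3\right) = \left(-189\right) \left(-1\right) = 189$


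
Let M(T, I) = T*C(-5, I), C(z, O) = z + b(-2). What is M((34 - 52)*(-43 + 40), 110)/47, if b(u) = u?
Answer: -378/47 ≈ -8.0426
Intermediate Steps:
C(z, O) = -2 + z (C(z, O) = z - 2 = -2 + z)
M(T, I) = -7*T (M(T, I) = T*(-2 - 5) = T*(-7) = -7*T)
M((34 - 52)*(-43 + 40), 110)/47 = -7*(34 - 52)*(-43 + 40)/47 = -(-126)*(-3)*(1/47) = -7*54*(1/47) = -378*1/47 = -378/47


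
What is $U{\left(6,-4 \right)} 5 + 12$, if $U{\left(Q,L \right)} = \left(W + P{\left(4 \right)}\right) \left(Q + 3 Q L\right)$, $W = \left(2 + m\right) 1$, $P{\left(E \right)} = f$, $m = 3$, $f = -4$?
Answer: $-318$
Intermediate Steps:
$P{\left(E \right)} = -4$
$W = 5$ ($W = \left(2 + 3\right) 1 = 5 \cdot 1 = 5$)
$U{\left(Q,L \right)} = Q + 3 L Q$ ($U{\left(Q,L \right)} = \left(5 - 4\right) \left(Q + 3 Q L\right) = 1 \left(Q + 3 L Q\right) = Q + 3 L Q$)
$U{\left(6,-4 \right)} 5 + 12 = 6 \left(1 + 3 \left(-4\right)\right) 5 + 12 = 6 \left(1 - 12\right) 5 + 12 = 6 \left(-11\right) 5 + 12 = \left(-66\right) 5 + 12 = -330 + 12 = -318$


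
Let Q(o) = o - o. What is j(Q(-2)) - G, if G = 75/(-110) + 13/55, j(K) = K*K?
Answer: 49/110 ≈ 0.44545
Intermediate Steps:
Q(o) = 0
j(K) = K²
G = -49/110 (G = 75*(-1/110) + 13*(1/55) = -15/22 + 13/55 = -49/110 ≈ -0.44545)
j(Q(-2)) - G = 0² - 1*(-49/110) = 0 + 49/110 = 49/110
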